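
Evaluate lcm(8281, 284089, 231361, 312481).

35236345312441

8281 = 7² · 13²; 284089 = 13² · 41²; 231361 = 13² · 37²; 312481 = 13² · 43²
lcm takes max exponent of each prime: 7² · 13² · 37² · 41² · 43² = 35236345312441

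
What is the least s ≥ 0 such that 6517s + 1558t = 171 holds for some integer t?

17

gcd(6517, 1558) = 19 (Euclid: 6517 = 4·1558 + 285; 1558 = 5·285 + 133; 285 = 2·133 + 19; 133 = 7·19 + 0), and 19 | 171.
Extended Euclid: 6517·(11) + 1558·(-46) = 19. Scale by 9: s₀ = 99.
General solution s = s₀ + 82k; reducing mod 82 gives s = 17 (and t = -71).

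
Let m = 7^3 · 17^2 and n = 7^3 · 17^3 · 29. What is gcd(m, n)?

99127

min exponent per shared prime: 7^3 · 17^2 = 99127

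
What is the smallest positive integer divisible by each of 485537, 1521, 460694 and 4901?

11912164758

485537 = 13⁴ · 17; 1521 = 3² · 13²; 460694 = 2 · 13² · 29 · 47; 4901 = 13² · 29
lcm takes max exponent of each prime: 2 · 3² · 13⁴ · 17 · 29 · 47 = 11912164758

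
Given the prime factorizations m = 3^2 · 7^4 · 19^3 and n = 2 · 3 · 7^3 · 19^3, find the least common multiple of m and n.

296432262

max exponent per prime: 2 · 3^2 · 7^4 · 19^3 = 296432262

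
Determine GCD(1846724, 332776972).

Euclid: 332776972 = 180·1846724 + 366652; 1846724 = 5·366652 + 13464; 366652 = 27·13464 + 3124; 13464 = 4·3124 + 968; 3124 = 3·968 + 220; 968 = 4·220 + 88; 220 = 2·88 + 44; 88 = 2·44 + 0. Last nonzero remainder: 44.

44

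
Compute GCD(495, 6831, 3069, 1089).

gcd(495, 6831): 6831 = 13·495 + 396; 495 = 1·396 + 99; 396 = 4·99 + 0 → 99
gcd(99, 3069): 3069 = 31·99 + 0 → 99
gcd(99, 1089): 1089 = 11·99 + 0 → 99

99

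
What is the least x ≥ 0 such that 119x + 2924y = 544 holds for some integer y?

Euclid: 2924 = 24·119 + 68; 119 = 1·68 + 51; 68 = 1·51 + 17; 51 = 3·17 + 0 → gcd = 17; 544 = 17·32.
Back-substitution yields 119·(-49) + 2924·(2) = 17, so one solution is x = -49·32 = -1568, y = 2·32 = 64.
Solutions in x differ by 2924/17 = 172; the one in [0, 172) is -1568 mod 172 = 152.

152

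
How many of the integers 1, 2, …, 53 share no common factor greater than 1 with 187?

46

Prime factors of 187: 11, 17. Count integers ≤ 53 divisible by none of them.
By inclusion–exclusion: 53 − ⌊53/11⌋ − ⌊53/17⌋ + ⌊53/187⌋ = 46.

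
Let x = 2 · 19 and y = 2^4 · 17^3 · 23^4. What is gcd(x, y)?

2

min exponent per shared prime: 2 = 2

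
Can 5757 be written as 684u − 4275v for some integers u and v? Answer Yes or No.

No

By Bézout, 684u − 4275v = 5757 has integer solutions iff gcd(684, 4275) | 5757.
Euclid: 4275 = 6·684 + 171; 684 = 4·171 + 0. gcd = 171; 5757 mod 171 = 114. No.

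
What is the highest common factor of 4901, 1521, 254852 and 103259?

169

4901 = 13² · 29; 1521 = 3² · 13²; 254852 = 2² · 13³ · 29; 103259 = 13³ · 47
gcd takes min exponent of each prime: 13² = 169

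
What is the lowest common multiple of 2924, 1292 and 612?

lcm(2924, 1292) = 2924·1292/gcd = 3777808/68 = 55556
lcm(55556, 612) = 55556·612/gcd = 34000272/68 = 500004

500004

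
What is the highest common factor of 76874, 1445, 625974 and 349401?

289

gcd(76874, 1445): 76874 = 53·1445 + 289; 1445 = 5·289 + 0 → 289
gcd(289, 625974): 625974 = 2166·289 + 0 → 289
gcd(289, 349401): 349401 = 1209·289 + 0 → 289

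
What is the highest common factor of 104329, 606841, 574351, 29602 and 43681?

gcd(104329, 606841): 606841 = 5·104329 + 85196; 104329 = 1·85196 + 19133; 85196 = 4·19133 + 8664; 19133 = 2·8664 + 1805; 8664 = 4·1805 + 1444; 1805 = 1·1444 + 361; 1444 = 4·361 + 0 → 361
gcd(361, 574351): 574351 = 1591·361 + 0 → 361
gcd(361, 29602): 29602 = 82·361 + 0 → 361
gcd(361, 43681): 43681 = 121·361 + 0 → 361

361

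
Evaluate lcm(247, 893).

247 = 13 · 19; 893 = 19 · 47
max exponents: 13 · 19 · 47 = 11609

11609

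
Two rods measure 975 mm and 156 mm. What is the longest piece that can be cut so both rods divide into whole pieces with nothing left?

39

Euclid: 975 = 6·156 + 39; 156 = 4·39 + 0. Last nonzero remainder: 39.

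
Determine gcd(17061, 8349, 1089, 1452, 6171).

363

gcd(17061, 8349): 17061 = 2·8349 + 363; 8349 = 23·363 + 0 → 363
gcd(363, 1089): 1089 = 3·363 + 0 → 363
gcd(363, 1452): 1452 = 4·363 + 0 → 363
gcd(363, 6171): 6171 = 17·363 + 0 → 363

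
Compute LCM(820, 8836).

820 = 2² · 5 · 41; 8836 = 2² · 47²
max exponents: 2² · 5 · 41 · 47² = 1811380

1811380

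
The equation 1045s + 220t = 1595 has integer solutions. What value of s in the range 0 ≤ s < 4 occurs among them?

Euclid: 1045 = 4·220 + 165; 220 = 1·165 + 55; 165 = 3·55 + 0 → gcd = 55; 1595 = 55·29.
Back-substitution yields 1045·(-1) + 220·(5) = 55, so one solution is s = -1·29 = -29, t = 5·29 = 145.
Solutions in s differ by 220/55 = 4; the one in [0, 4) is -29 mod 4 = 3.

3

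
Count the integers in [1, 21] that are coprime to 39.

Prime factors of 39: 3, 13. Count integers ≤ 21 divisible by none of them.
By inclusion–exclusion: 21 − ⌊21/3⌋ − ⌊21/13⌋ + ⌊21/39⌋ = 13.

13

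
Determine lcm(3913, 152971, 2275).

164443825

3913 = 7 · 13 · 43; 152971 = 7 · 13 · 41²; 2275 = 5² · 7 · 13
lcm takes max exponent of each prime: 5² · 7 · 13 · 41² · 43 = 164443825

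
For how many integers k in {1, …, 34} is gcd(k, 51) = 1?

Prime factors of 51: 3, 17. Count integers ≤ 34 divisible by none of them.
By inclusion–exclusion: 34 − ⌊34/3⌋ − ⌊34/17⌋ + ⌊34/51⌋ = 21.

21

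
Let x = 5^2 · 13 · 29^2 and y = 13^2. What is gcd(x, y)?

min exponent per shared prime: 13 = 13

13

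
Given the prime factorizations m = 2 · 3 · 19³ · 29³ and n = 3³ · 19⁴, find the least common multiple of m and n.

max exponent per prime: 2 · 3³ · 19⁴ · 29³ = 171633538926

171633538926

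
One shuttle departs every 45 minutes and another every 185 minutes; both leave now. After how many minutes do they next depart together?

1665

gcd first: 185 = 4·45 + 5; 45 = 9·5 + 0 → gcd = 5
lcm = 45·185/gcd = 8325/5 = 1665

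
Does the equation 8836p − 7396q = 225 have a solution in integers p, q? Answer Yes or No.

No

By Bézout, 8836p − 7396q = 225 has integer solutions iff gcd(8836, 7396) | 225.
Euclid: 8836 = 1·7396 + 1440; 7396 = 5·1440 + 196; 1440 = 7·196 + 68; 196 = 2·68 + 60; 68 = 1·60 + 8; 60 = 7·8 + 4; 8 = 2·4 + 0. gcd = 4; 225 mod 4 = 1. No.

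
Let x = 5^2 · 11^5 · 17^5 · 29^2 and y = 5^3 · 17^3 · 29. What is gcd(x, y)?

min exponent per shared prime: 5^2 · 17^3 · 29 = 3561925

3561925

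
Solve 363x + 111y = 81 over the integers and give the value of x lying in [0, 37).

36

Reduce mod 111: 363x ≡ 81 (mod 111). With g = gcd(363, 111) = 3 dividing 81, divide through: 121x ≡ 27 (mod 37).
Since gcd(121, 37) = 1, x ≡ 27·(121)⁻¹ ≡ 36 (mod 37). Smallest non-negative: 36.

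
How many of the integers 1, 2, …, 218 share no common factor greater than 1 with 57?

138

Prime factors of 57: 3, 19. Count integers ≤ 218 divisible by none of them.
By inclusion–exclusion: 218 − ⌊218/3⌋ − ⌊218/19⌋ + ⌊218/57⌋ = 138.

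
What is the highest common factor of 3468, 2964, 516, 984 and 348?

12

gcd(3468, 2964): 3468 = 1·2964 + 504; 2964 = 5·504 + 444; 504 = 1·444 + 60; 444 = 7·60 + 24; 60 = 2·24 + 12; 24 = 2·12 + 0 → 12
gcd(12, 516): 516 = 43·12 + 0 → 12
gcd(12, 984): 984 = 82·12 + 0 → 12
gcd(12, 348): 348 = 29·12 + 0 → 12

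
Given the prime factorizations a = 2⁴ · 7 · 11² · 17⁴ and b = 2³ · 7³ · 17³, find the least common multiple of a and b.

55461953008

max exponent per prime: 2⁴ · 7³ · 11² · 17⁴ = 55461953008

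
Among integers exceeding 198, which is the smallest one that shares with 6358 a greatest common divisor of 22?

220

gcd(x, 6358) = 22 forces 22 | x; write x = 22s. Then gcd(22s, 22·289) = 22·gcd(s, 289), so need gcd(s, 289) = 1.
22s > 198 gives s ≥ 10. The least s ≥ 10 coprime to 289 is 10, so x = 22·10 = 220.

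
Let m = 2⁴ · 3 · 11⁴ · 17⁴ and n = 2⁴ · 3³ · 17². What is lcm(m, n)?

max exponent per prime: 2⁴ · 3³ · 11⁴ · 17⁴ = 528262975152

528262975152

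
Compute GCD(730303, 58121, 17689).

2527

gcd(730303, 58121): 730303 = 12·58121 + 32851; 58121 = 1·32851 + 25270; 32851 = 1·25270 + 7581; 25270 = 3·7581 + 2527; 7581 = 3·2527 + 0 → 2527
gcd(2527, 17689): 17689 = 7·2527 + 0 → 2527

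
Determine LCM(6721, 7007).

329329

gcd first: 7007 = 1·6721 + 286; 6721 = 23·286 + 143; 286 = 2·143 + 0 → gcd = 143
lcm = 6721·7007/gcd = 47094047/143 = 329329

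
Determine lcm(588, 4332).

212268

gcd first: 4332 = 7·588 + 216; 588 = 2·216 + 156; 216 = 1·156 + 60; 156 = 2·60 + 36; 60 = 1·36 + 24; 36 = 1·24 + 12; 24 = 2·12 + 0 → gcd = 12
lcm = 588·4332/gcd = 2547216/12 = 212268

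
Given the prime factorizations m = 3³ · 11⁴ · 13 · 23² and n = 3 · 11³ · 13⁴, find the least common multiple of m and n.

5972602147083

max exponent per prime: 3³ · 11⁴ · 13⁴ · 23² = 5972602147083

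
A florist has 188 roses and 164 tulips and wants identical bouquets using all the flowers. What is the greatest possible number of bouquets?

4

188 = 2² · 47
164 = 2² · 41
Common: 2² = 4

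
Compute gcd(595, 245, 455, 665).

gcd(595, 245): 595 = 2·245 + 105; 245 = 2·105 + 35; 105 = 3·35 + 0 → 35
gcd(35, 455): 455 = 13·35 + 0 → 35
gcd(35, 665): 665 = 19·35 + 0 → 35

35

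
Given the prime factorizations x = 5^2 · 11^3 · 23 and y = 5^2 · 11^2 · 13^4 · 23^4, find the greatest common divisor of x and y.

69575

min exponent per shared prime: 5^2 · 11^2 · 23 = 69575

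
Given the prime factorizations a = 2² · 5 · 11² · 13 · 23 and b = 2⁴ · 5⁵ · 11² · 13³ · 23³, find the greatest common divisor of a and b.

min exponent per shared prime: 2² · 5 · 11² · 13 · 23 = 723580

723580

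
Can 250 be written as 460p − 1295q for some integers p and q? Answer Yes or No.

gcd(460, 1295): 1295 = 2·460 + 375; 460 = 1·375 + 85; 375 = 4·85 + 35; 85 = 2·35 + 15; 35 = 2·15 + 5; 15 = 3·5 + 0 → 5
5 divides 250, so a solution exists.

Yes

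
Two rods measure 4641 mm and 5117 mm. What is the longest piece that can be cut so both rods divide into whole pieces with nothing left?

119

Euclid: 5117 = 1·4641 + 476; 4641 = 9·476 + 357; 476 = 1·357 + 119; 357 = 3·119 + 0. Last nonzero remainder: 119.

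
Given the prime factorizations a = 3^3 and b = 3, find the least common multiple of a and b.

max exponent per prime: 3^3 = 27

27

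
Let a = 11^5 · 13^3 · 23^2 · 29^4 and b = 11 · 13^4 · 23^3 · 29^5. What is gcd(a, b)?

min exponent per shared prime: 11 · 13^3 · 23^2 · 29^4 = 9042122901383

9042122901383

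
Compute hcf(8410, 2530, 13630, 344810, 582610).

8410 = 2 · 5 · 29²; 2530 = 2 · 5 · 11 · 23; 13630 = 2 · 5 · 29 · 47; 344810 = 2 · 5 · 29² · 41; 582610 = 2 · 5 · 7² · 29 · 41
gcd takes min exponent of each prime: 2 · 5 = 10

10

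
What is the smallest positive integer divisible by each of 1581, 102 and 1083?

1581 = 3 · 17 · 31; 102 = 2 · 3 · 17; 1083 = 3 · 19²
lcm takes max exponent of each prime: 2 · 3 · 17 · 19² · 31 = 1141482

1141482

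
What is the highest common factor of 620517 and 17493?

Euclid: 620517 = 35·17493 + 8262; 17493 = 2·8262 + 969; 8262 = 8·969 + 510; 969 = 1·510 + 459; 510 = 1·459 + 51; 459 = 9·51 + 0. Last nonzero remainder: 51.

51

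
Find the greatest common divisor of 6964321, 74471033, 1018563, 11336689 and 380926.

8281

6964321 = 7² · 13² · 29²; 74471033 = 7² · 13² · 17 · 23²; 1018563 = 3 · 7² · 13² · 41; 11336689 = 7² · 13² · 37²; 380926 = 2 · 7² · 13² · 23
gcd takes min exponent of each prime: 7² · 13² = 8281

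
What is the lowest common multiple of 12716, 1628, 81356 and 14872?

12716 = 2² · 11 · 17²; 1628 = 2² · 11 · 37; 81356 = 2² · 11 · 43²; 14872 = 2³ · 11 · 13²
lcm takes max exponent of each prime: 2³ · 11 · 13² · 17² · 37 · 43² = 294039621304

294039621304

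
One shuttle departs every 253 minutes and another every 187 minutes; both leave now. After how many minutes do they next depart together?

4301

253 = 11 · 23; 187 = 11 · 17
max exponents: 11 · 17 · 23 = 4301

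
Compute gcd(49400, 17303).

Euclid: 49400 = 2·17303 + 14794; 17303 = 1·14794 + 2509; 14794 = 5·2509 + 2249; 2509 = 1·2249 + 260; 2249 = 8·260 + 169; 260 = 1·169 + 91; 169 = 1·91 + 78; 91 = 1·78 + 13; 78 = 6·13 + 0. Last nonzero remainder: 13.

13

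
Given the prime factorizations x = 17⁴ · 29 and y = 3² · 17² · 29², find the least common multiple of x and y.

632170449

max exponent per prime: 3² · 17⁴ · 29² = 632170449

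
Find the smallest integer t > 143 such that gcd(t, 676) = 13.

195

676 = 13·52. Any t with gcd(t, 676) = 13 is a multiple of 13, say 13s, with s coprime to 52.
Need s > 143/13, so s ≥ 12. First s ≥ 12 with gcd(s, 52) = 1 is s = 15. Thus t = 13·15 = 195.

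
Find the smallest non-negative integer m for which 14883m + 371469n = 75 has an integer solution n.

gcd(14883, 371469) = 3 (Euclid: 371469 = 24·14883 + 14277; 14883 = 1·14277 + 606; 14277 = 23·606 + 339; 606 = 1·339 + 267; 339 = 1·267 + 72; 267 = 3·72 + 51; 72 = 1·51 + 21; 51 = 2·21 + 9; 21 = 2·9 + 3; 9 = 3·3 + 0), and 3 | 75.
Extended Euclid: 14883·(-36166) + 371469·(1449) = 3. Scale by 25: m₀ = -904150.
General solution m = m₀ + 123823t; reducing mod 123823 gives m = 86434 (and n = -3463).

86434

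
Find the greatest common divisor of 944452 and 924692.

Euclid: 944452 = 1·924692 + 19760; 924692 = 46·19760 + 15732; 19760 = 1·15732 + 4028; 15732 = 3·4028 + 3648; 4028 = 1·3648 + 380; 3648 = 9·380 + 228; 380 = 1·228 + 152; 228 = 1·152 + 76; 152 = 2·76 + 0. Last nonzero remainder: 76.

76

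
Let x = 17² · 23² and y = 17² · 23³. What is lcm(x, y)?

3516263

max exponent per prime: 17² · 23³ = 3516263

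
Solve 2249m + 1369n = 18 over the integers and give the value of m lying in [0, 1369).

1117

Euclid: 2249 = 1·1369 + 880; 1369 = 1·880 + 489; 880 = 1·489 + 391; 489 = 1·391 + 98; 391 = 3·98 + 97; 98 = 1·97 + 1; 97 = 97·1 + 0 → gcd = 1; 18 = 1·18.
Back-substitution yields 2249·(-14) + 1369·(23) = 1, so one solution is m = -14·18 = -252, n = 23·18 = 414.
Solutions in m differ by 1369/1 = 1369; the one in [0, 1369) is -252 mod 1369 = 1117.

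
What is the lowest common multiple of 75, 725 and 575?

50025

75 = 3 · 5²; 725 = 5² · 29; 575 = 5² · 23
lcm takes max exponent of each prime: 3 · 5² · 23 · 29 = 50025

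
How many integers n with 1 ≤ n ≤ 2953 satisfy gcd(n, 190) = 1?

1120

190 = 2·5·19. Inclusion–exclusion on these primes:
2953 − ⌊2953/2⌋ − ⌊2953/5⌋ − ⌊2953/19⌋ + ⌊2953/10⌋ + ⌊2953/38⌋ + ⌊2953/95⌋ − ⌊2953/190⌋ = 1120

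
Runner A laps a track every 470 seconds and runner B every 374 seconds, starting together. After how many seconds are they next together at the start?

87890

gcd first: 470 = 1·374 + 96; 374 = 3·96 + 86; 96 = 1·86 + 10; 86 = 8·10 + 6; 10 = 1·6 + 4; 6 = 1·4 + 2; 4 = 2·2 + 0 → gcd = 2
lcm = 470·374/gcd = 175780/2 = 87890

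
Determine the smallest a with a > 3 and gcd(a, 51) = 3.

gcd(a, 51) = 3 forces 3 | a; write a = 3s. Then gcd(3s, 3·17) = 3·gcd(s, 17), so need gcd(s, 17) = 1.
3s > 3 gives s ≥ 2. The least s ≥ 2 coprime to 17 is 2, so a = 3·2 = 6.

6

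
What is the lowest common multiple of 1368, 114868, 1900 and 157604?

38696565281400

1368 = 2³ · 3² · 19; 114868 = 2² · 13 · 47²; 1900 = 2² · 5² · 19; 157604 = 2² · 31² · 41
lcm takes max exponent of each prime: 2³ · 3² · 5² · 13 · 19 · 31² · 41 · 47² = 38696565281400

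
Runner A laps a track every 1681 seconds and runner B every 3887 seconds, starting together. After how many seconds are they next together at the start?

gcd first: 3887 = 2·1681 + 525; 1681 = 3·525 + 106; 525 = 4·106 + 101; 106 = 1·101 + 5; 101 = 20·5 + 1; 5 = 5·1 + 0 → gcd = 1
lcm = 1681·3887/gcd = 6534047/1 = 6534047

6534047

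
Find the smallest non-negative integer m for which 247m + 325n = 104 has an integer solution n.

7

gcd(247, 325) = 13 (Euclid: 325 = 1·247 + 78; 247 = 3·78 + 13; 78 = 6·13 + 0), and 13 | 104.
Extended Euclid: 247·(4) + 325·(-3) = 13. Scale by 8: m₀ = 32.
General solution m = m₀ + 25t; reducing mod 25 gives m = 7 (and n = -5).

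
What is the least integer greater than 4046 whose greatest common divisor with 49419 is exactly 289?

4624

49419 = 289·171. Any a with gcd(a, 49419) = 289 is a multiple of 289, say 289s, with s coprime to 171.
Need s > 4046/289, so s ≥ 15. First s ≥ 15 with gcd(s, 171) = 1 is s = 16. Thus a = 289·16 = 4624.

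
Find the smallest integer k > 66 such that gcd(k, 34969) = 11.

77

34969 = 11·3179. Any k with gcd(k, 34969) = 11 is a multiple of 11, say 11s, with s coprime to 3179.
Need s > 66/11, so s ≥ 7. First s ≥ 7 with gcd(s, 3179) = 1 is s = 7. Thus k = 11·7 = 77.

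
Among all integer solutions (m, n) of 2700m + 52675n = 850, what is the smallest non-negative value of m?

1444

gcd(2700, 52675) = 25 (Euclid: 52675 = 19·2700 + 1375; 2700 = 1·1375 + 1325; 1375 = 1·1325 + 50; 1325 = 26·50 + 25; 50 = 2·25 + 0), and 25 | 850.
Extended Euclid: 2700·(1034) + 52675·(-53) = 25. Scale by 34: m₀ = 35156.
General solution m = m₀ + 2107t; reducing mod 2107 gives m = 1444 (and n = -74).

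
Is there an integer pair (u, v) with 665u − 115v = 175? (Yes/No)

Yes

gcd(665, 115): 665 = 5·115 + 90; 115 = 1·90 + 25; 90 = 3·25 + 15; 25 = 1·15 + 10; 15 = 1·10 + 5; 10 = 2·5 + 0 → 5
5 divides 175, so a solution exists.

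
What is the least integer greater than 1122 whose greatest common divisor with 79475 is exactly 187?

1309

Multiples of 187 above 1122: 187·7, 187·8, … . Need the cofactor coprime to 79475/187 = 425.
Checking s = 7, 8, … the first with gcd(s, 425) = 1 is s = 7, giving 1309.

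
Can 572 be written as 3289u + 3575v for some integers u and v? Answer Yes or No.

Yes

gcd(3289, 3575): 3575 = 1·3289 + 286; 3289 = 11·286 + 143; 286 = 2·143 + 0 → 143
143 divides 572, so a solution exists.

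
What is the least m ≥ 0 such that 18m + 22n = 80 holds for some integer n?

2

gcd(18, 22) = 2 (Euclid: 22 = 1·18 + 4; 18 = 4·4 + 2; 4 = 2·2 + 0), and 2 | 80.
Extended Euclid: 18·(5) + 22·(-4) = 2. Scale by 40: m₀ = 200.
General solution m = m₀ + 11t; reducing mod 11 gives m = 2 (and n = 2).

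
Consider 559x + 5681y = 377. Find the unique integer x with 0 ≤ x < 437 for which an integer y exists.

21

gcd(559, 5681) = 13 (Euclid: 5681 = 10·559 + 91; 559 = 6·91 + 13; 91 = 7·13 + 0), and 13 | 377.
Extended Euclid: 559·(61) + 5681·(-6) = 13. Scale by 29: x₀ = 1769.
General solution x = x₀ + 437t; reducing mod 437 gives x = 21 (and y = -2).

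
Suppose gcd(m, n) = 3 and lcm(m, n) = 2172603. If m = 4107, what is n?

1587

Using mn = gcd(m,n)·lcm(m,n) = 3·2172603 = 6517809, we get n = 6517809/4107 = 1587.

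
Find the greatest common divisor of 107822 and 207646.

2

107822 = 2 · 11 · 13² · 29
207646 = 2 · 47³
Common: 2 = 2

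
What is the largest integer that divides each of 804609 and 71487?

1521

804609 = 3² · 13² · 23²
71487 = 3² · 13² · 47
Common: 3² · 13² = 1521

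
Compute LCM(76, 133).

gcd first: 133 = 1·76 + 57; 76 = 1·57 + 19; 57 = 3·19 + 0 → gcd = 19
lcm = 76·133/gcd = 10108/19 = 532

532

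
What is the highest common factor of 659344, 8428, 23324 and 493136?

gcd(659344, 8428): 659344 = 78·8428 + 1960; 8428 = 4·1960 + 588; 1960 = 3·588 + 196; 588 = 3·196 + 0 → 196
gcd(196, 23324): 23324 = 119·196 + 0 → 196
gcd(196, 493136): 493136 = 2516·196 + 0 → 196

196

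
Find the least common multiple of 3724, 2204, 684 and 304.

3887856

3724 = 2² · 7² · 19; 2204 = 2² · 19 · 29; 684 = 2² · 3² · 19; 304 = 2⁴ · 19
lcm takes max exponent of each prime: 2⁴ · 3² · 7² · 19 · 29 = 3887856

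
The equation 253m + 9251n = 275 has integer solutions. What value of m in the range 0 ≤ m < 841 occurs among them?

513

Reduce mod 9251: 253m ≡ 275 (mod 9251). With g = gcd(253, 9251) = 11 dividing 275, divide through: 23m ≡ 25 (mod 841).
Since gcd(23, 841) = 1, m ≡ 25·(23)⁻¹ ≡ 513 (mod 841). Smallest non-negative: 513.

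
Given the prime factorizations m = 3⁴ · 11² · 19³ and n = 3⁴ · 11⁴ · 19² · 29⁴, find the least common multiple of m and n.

max exponent per prime: 3⁴ · 11⁴ · 19³ · 29⁴ = 5753187841504059

5753187841504059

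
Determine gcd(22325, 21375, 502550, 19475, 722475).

475

gcd(22325, 21375): 22325 = 1·21375 + 950; 21375 = 22·950 + 475; 950 = 2·475 + 0 → 475
gcd(475, 502550): 502550 = 1058·475 + 0 → 475
gcd(475, 19475): 19475 = 41·475 + 0 → 475
gcd(475, 722475): 722475 = 1521·475 + 0 → 475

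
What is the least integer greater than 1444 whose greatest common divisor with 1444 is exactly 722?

gcd(t, 1444) = 722 forces 722 | t; write t = 722s. Then gcd(722s, 722·2) = 722·gcd(s, 2), so need gcd(s, 2) = 1.
722s > 1444 gives s ≥ 3. The least s ≥ 3 coprime to 2 is 3, so t = 722·3 = 2166.

2166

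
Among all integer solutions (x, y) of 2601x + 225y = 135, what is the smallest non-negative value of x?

Reduce mod 225: 2601x ≡ 135 (mod 225). With g = gcd(2601, 225) = 9 dividing 135, divide through: 289x ≡ 15 (mod 25).
Since gcd(289, 25) = 1, x ≡ 15·(289)⁻¹ ≡ 10 (mod 25). Smallest non-negative: 10.

10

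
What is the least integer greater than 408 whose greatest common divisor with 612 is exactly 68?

612 = 68·9. Any a with gcd(a, 612) = 68 is a multiple of 68, say 68s, with s coprime to 9.
Need s > 408/68, so s ≥ 7. First s ≥ 7 with gcd(s, 9) = 1 is s = 7. Thus a = 68·7 = 476.

476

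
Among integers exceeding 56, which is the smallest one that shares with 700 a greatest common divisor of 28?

84

700 = 28·25. Any t with gcd(t, 700) = 28 is a multiple of 28, say 28s, with s coprime to 25.
Need s > 56/28, so s ≥ 3. First s ≥ 3 with gcd(s, 25) = 1 is s = 3. Thus t = 28·3 = 84.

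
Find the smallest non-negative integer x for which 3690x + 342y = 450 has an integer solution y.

8

Reduce mod 342: 3690x ≡ 450 (mod 342). With g = gcd(3690, 342) = 18 dividing 450, divide through: 205x ≡ 25 (mod 19).
Since gcd(205, 19) = 1, x ≡ 25·(205)⁻¹ ≡ 8 (mod 19). Smallest non-negative: 8.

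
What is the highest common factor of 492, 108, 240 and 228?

492 = 2² · 3 · 41; 108 = 2² · 3³; 240 = 2⁴ · 3 · 5; 228 = 2² · 3 · 19
gcd takes min exponent of each prime: 2² · 3 = 12

12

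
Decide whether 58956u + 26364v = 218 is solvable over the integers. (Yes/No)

By Bézout, 58956u + 26364v = 218 has integer solutions iff gcd(58956, 26364) | 218.
Euclid: 58956 = 2·26364 + 6228; 26364 = 4·6228 + 1452; 6228 = 4·1452 + 420; 1452 = 3·420 + 192; 420 = 2·192 + 36; 192 = 5·36 + 12; 36 = 3·12 + 0. gcd = 12; 218 mod 12 = 2. No.

No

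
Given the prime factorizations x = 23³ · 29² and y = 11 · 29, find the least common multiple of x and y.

112556917

max exponent per prime: 11 · 23³ · 29² = 112556917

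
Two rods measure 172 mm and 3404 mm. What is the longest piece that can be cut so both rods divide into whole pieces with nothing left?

4

Euclid: 3404 = 19·172 + 136; 172 = 1·136 + 36; 136 = 3·36 + 28; 36 = 1·28 + 8; 28 = 3·8 + 4; 8 = 2·4 + 0. Last nonzero remainder: 4.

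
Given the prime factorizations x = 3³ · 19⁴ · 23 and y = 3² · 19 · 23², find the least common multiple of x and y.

max exponent per prime: 3³ · 19⁴ · 23² = 1861374843

1861374843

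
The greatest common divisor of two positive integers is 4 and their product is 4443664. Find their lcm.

1110916

gcd·lcm = product, so lcm = 4443664/4 = 1110916.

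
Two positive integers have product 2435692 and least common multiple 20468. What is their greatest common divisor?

From gcd × lcm = mn: gcd = 2435692 / 20468 = 119.

119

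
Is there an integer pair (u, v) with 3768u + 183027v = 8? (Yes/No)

No

gcd(3768, 183027): 183027 = 48·3768 + 2163; 3768 = 1·2163 + 1605; 2163 = 1·1605 + 558; 1605 = 2·558 + 489; 558 = 1·489 + 69; 489 = 7·69 + 6; 69 = 11·6 + 3; 6 = 2·3 + 0 → 3
3 does not divide 8, so a solution does not exist.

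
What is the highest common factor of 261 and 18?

261 = 3² · 29
18 = 2 · 3²
Common: 3² = 9

9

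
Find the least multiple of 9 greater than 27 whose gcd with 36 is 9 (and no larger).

gcd(a, 36) = 9 forces 9 | a; write a = 9s. Then gcd(9s, 9·4) = 9·gcd(s, 4), so need gcd(s, 4) = 1.
9s > 27 gives s ≥ 4. The least s ≥ 4 coprime to 4 is 5, so a = 9·5 = 45.

45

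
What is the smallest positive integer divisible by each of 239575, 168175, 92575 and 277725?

239575 = 5² · 7 · 37²; 168175 = 5² · 7 · 31²; 92575 = 5² · 7 · 23²; 277725 = 3 · 5² · 7 · 23²
lcm takes max exponent of each prime: 3 · 5² · 7 · 23² · 31² · 37² = 365377509525

365377509525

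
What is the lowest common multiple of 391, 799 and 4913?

391 = 17 · 23; 799 = 17 · 47; 4913 = 17³
lcm takes max exponent of each prime: 17³ · 23 · 47 = 5310953

5310953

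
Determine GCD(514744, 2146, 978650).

74

gcd(514744, 2146): 514744 = 239·2146 + 1850; 2146 = 1·1850 + 296; 1850 = 6·296 + 74; 296 = 4·74 + 0 → 74
gcd(74, 978650): 978650 = 13225·74 + 0 → 74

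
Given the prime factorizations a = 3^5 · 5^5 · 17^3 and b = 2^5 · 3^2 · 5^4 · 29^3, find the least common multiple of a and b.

max exponent per prime: 2^5 · 3^5 · 5^5 · 17^3 · 29^3 = 2911702715100000

2911702715100000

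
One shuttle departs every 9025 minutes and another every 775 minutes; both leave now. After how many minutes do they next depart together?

gcd first: 9025 = 11·775 + 500; 775 = 1·500 + 275; 500 = 1·275 + 225; 275 = 1·225 + 50; 225 = 4·50 + 25; 50 = 2·25 + 0 → gcd = 25
lcm = 9025·775/gcd = 6994375/25 = 279775

279775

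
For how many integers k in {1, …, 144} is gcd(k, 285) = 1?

285 = 3·5·19. Inclusion–exclusion on these primes:
144 − ⌊144/3⌋ − ⌊144/5⌋ − ⌊144/19⌋ + ⌊144/15⌋ + ⌊144/57⌋ + ⌊144/95⌋ − ⌊144/285⌋ = 73

73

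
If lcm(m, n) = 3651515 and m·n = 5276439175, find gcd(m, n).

From gcd × lcm = mn: gcd = 5276439175 / 3651515 = 1445.

1445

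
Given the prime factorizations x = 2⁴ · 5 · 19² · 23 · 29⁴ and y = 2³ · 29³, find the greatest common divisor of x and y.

195112

min exponent per shared prime: 2³ · 29³ = 195112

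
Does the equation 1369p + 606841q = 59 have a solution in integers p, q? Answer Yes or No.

gcd(1369, 606841): 606841 = 443·1369 + 374; 1369 = 3·374 + 247; 374 = 1·247 + 127; 247 = 1·127 + 120; 127 = 1·120 + 7; 120 = 17·7 + 1; 7 = 7·1 + 0 → 1
1 divides 59, so a solution exists.

Yes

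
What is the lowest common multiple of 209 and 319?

gcd first: 319 = 1·209 + 110; 209 = 1·110 + 99; 110 = 1·99 + 11; 99 = 9·11 + 0 → gcd = 11
lcm = 209·319/gcd = 66671/11 = 6061

6061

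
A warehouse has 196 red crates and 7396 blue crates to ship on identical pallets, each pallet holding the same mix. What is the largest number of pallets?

4

196 = 2² · 7²
7396 = 2² · 43²
Common: 2² = 4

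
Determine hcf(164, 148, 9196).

gcd(164, 148): 164 = 1·148 + 16; 148 = 9·16 + 4; 16 = 4·4 + 0 → 4
gcd(4, 9196): 9196 = 2299·4 + 0 → 4

4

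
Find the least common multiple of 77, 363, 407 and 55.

lcm(77, 363) = 77·363/gcd = 27951/11 = 2541
lcm(2541, 407) = 2541·407/gcd = 1034187/11 = 94017
lcm(94017, 55) = 94017·55/gcd = 5170935/11 = 470085

470085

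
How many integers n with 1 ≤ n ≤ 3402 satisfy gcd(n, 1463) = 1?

Prime factors of 1463: 7, 11, 19. Count integers ≤ 3402 divisible by none of them.
By inclusion–exclusion: 3402 − ⌊3402/7⌋ − ⌊3402/11⌋ − ⌊3402/19⌋ + ⌊3402/77⌋ + ⌊3402/133⌋ + ⌊3402/209⌋ − ⌊3402/1463⌋ = 2511.

2511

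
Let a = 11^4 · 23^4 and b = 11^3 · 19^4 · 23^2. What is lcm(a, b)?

533944956348001

max exponent per prime: 11^4 · 19^4 · 23^4 = 533944956348001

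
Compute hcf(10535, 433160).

10535 = 5 · 7² · 43
433160 = 2³ · 5 · 7² · 13 · 17
Common: 5 · 7² = 245

245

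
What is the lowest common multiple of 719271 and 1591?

719271 = 3² · 7³ · 233; 1591 = 37 · 43
max exponents: 3² · 7³ · 37 · 43 · 233 = 1144360161

1144360161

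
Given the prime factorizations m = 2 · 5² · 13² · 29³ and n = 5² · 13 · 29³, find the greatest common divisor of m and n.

7926425

min exponent per shared prime: 5² · 13 · 29³ = 7926425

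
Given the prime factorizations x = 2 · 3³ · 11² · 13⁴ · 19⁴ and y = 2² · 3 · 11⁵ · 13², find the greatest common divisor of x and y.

min exponent per shared prime: 2 · 3 · 11² · 13² = 122694

122694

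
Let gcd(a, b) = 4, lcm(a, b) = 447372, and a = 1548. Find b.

Using ab = gcd(a,b)·lcm(a,b) = 4·447372 = 1789488, we get b = 1789488/1548 = 1156.

1156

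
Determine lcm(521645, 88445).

25560605

gcd first: 521645 = 5·88445 + 79420; 88445 = 1·79420 + 9025; 79420 = 8·9025 + 7220; 9025 = 1·7220 + 1805; 7220 = 4·1805 + 0 → gcd = 1805
lcm = 521645·88445/gcd = 46136892025/1805 = 25560605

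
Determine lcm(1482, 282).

1482 = 2 · 3 · 13 · 19; 282 = 2 · 3 · 47
max exponents: 2 · 3 · 13 · 19 · 47 = 69654

69654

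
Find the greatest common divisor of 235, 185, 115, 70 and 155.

235 = 5 · 47; 185 = 5 · 37; 115 = 5 · 23; 70 = 2 · 5 · 7; 155 = 5 · 31
gcd takes min exponent of each prime: 5 = 5

5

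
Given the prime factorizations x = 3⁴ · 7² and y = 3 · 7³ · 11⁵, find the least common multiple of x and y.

4474479933

max exponent per prime: 3⁴ · 7³ · 11⁵ = 4474479933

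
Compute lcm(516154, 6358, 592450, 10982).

5819636350

lcm(516154, 6358) = 516154·6358/gcd = 3281707132/578 = 5677694
lcm(5677694, 592450) = 5677694·592450/gcd = 3363749810300/578 = 5819636350
lcm(5819636350, 10982) = 5819636350·10982/gcd = 63911246395700/10982 = 5819636350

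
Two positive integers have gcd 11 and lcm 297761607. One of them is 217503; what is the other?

15059

Using mn = gcd(m,n)·lcm(m,n) = 11·297761607 = 3275377677, we get n = 3275377677/217503 = 15059.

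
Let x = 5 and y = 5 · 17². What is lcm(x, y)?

max exponent per prime: 5 · 17² = 1445

1445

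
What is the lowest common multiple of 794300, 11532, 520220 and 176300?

794300 = 2² · 5² · 13² · 47; 11532 = 2² · 3 · 31²; 520220 = 2² · 5 · 19 · 37²; 176300 = 2² · 5² · 41 · 43
lcm takes max exponent of each prime: 2² · 3 · 5² · 13² · 19 · 31² · 37² · 41 · 43 · 47 = 105011912090291700

105011912090291700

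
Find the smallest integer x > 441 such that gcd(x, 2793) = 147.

gcd(x, 2793) = 147 forces 147 | x; write x = 147s. Then gcd(147s, 147·19) = 147·gcd(s, 19), so need gcd(s, 19) = 1.
147s > 441 gives s ≥ 4. The least s ≥ 4 coprime to 19 is 4, so x = 147·4 = 588.

588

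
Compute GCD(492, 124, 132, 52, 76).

gcd(492, 124): 492 = 3·124 + 120; 124 = 1·120 + 4; 120 = 30·4 + 0 → 4
gcd(4, 132): 132 = 33·4 + 0 → 4
gcd(4, 52): 52 = 13·4 + 0 → 4
gcd(4, 76): 76 = 19·4 + 0 → 4

4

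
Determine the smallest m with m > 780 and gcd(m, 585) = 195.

975

Multiples of 195 above 780: 195·5, 195·6, … . Need the cofactor coprime to 585/195 = 3.
Checking s = 5, 6, … the first with gcd(s, 3) = 1 is s = 5, giving 975.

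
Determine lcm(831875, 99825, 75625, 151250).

4991250

831875 = 5⁴ · 11³; 99825 = 3 · 5² · 11³; 75625 = 5⁴ · 11²; 151250 = 2 · 5⁴ · 11²
lcm takes max exponent of each prime: 2 · 3 · 5⁴ · 11³ = 4991250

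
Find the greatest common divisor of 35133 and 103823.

Euclid: 103823 = 2·35133 + 33557; 35133 = 1·33557 + 1576; 33557 = 21·1576 + 461; 1576 = 3·461 + 193; 461 = 2·193 + 75; 193 = 2·75 + 43; 75 = 1·43 + 32; 43 = 1·32 + 11; 32 = 2·11 + 10; 11 = 1·10 + 1; 10 = 10·1 + 0. Last nonzero remainder: 1.

1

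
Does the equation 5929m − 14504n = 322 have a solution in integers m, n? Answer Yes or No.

gcd(5929, 14504): 14504 = 2·5929 + 2646; 5929 = 2·2646 + 637; 2646 = 4·637 + 98; 637 = 6·98 + 49; 98 = 2·49 + 0 → 49
49 does not divide 322, so a solution does not exist.

No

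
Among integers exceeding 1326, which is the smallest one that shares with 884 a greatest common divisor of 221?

1547

gcd(x, 884) = 221 forces 221 | x; write x = 221s. Then gcd(221s, 221·4) = 221·gcd(s, 4), so need gcd(s, 4) = 1.
221s > 1326 gives s ≥ 7. The least s ≥ 7 coprime to 4 is 7, so x = 221·7 = 1547.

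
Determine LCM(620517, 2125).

77564625

620517 = 3 · 17 · 23³; 2125 = 5³ · 17
max exponents: 3 · 5³ · 17 · 23³ = 77564625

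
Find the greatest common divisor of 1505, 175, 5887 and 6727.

gcd(1505, 175): 1505 = 8·175 + 105; 175 = 1·105 + 70; 105 = 1·70 + 35; 70 = 2·35 + 0 → 35
gcd(35, 5887): 5887 = 168·35 + 7; 35 = 5·7 + 0 → 7
gcd(7, 6727): 6727 = 961·7 + 0 → 7

7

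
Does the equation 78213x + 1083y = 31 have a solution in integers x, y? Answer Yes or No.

No

gcd(78213, 1083): 78213 = 72·1083 + 237; 1083 = 4·237 + 135; 237 = 1·135 + 102; 135 = 1·102 + 33; 102 = 3·33 + 3; 33 = 11·3 + 0 → 3
3 does not divide 31, so a solution does not exist.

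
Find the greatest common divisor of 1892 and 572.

Euclid: 1892 = 3·572 + 176; 572 = 3·176 + 44; 176 = 4·44 + 0. Last nonzero remainder: 44.

44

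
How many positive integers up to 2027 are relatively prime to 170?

Prime factors of 170: 2, 5, 17. Count integers ≤ 2027 divisible by none of them.
By inclusion–exclusion: 2027 − ⌊2027/2⌋ − ⌊2027/5⌋ − ⌊2027/17⌋ + ⌊2027/10⌋ + ⌊2027/34⌋ + ⌊2027/85⌋ − ⌊2027/170⌋ = 763.

763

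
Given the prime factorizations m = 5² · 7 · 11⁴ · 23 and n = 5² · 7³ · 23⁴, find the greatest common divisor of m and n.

min exponent per shared prime: 5² · 7 · 23 = 4025

4025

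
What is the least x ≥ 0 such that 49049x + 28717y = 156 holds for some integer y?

Reduce mod 28717: 49049x ≡ 156 (mod 28717). With g = gcd(49049, 28717) = 13 dividing 156, divide through: 3773x ≡ 12 (mod 2209).
Since gcd(3773, 2209) = 1, x ≡ 12·(3773)⁻¹ ≡ 113 (mod 2209). Smallest non-negative: 113.

113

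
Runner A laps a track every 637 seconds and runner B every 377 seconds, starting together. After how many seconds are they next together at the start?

gcd first: 637 = 1·377 + 260; 377 = 1·260 + 117; 260 = 2·117 + 26; 117 = 4·26 + 13; 26 = 2·13 + 0 → gcd = 13
lcm = 637·377/gcd = 240149/13 = 18473

18473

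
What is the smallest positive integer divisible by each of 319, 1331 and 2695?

lcm(319, 1331) = 319·1331/gcd = 424589/11 = 38599
lcm(38599, 2695) = 38599·2695/gcd = 104024305/11 = 9456755

9456755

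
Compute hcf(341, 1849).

1

Euclid: 1849 = 5·341 + 144; 341 = 2·144 + 53; 144 = 2·53 + 38; 53 = 1·38 + 15; 38 = 2·15 + 8; 15 = 1·8 + 7; 8 = 1·7 + 1; 7 = 7·1 + 0. Last nonzero remainder: 1.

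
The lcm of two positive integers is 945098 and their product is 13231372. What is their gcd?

14

gcd·lcm = product, so gcd = 13231372/945098 = 14.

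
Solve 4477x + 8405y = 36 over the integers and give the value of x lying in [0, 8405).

1378

gcd(4477, 8405) = 1 (Euclid: 8405 = 1·4477 + 3928; 4477 = 1·3928 + 549; 3928 = 7·549 + 85; 549 = 6·85 + 39; 85 = 2·39 + 7; 39 = 5·7 + 4; 7 = 1·4 + 3; 4 = 1·3 + 1; 3 = 3·1 + 0), and 1 | 36.
Extended Euclid: 4477·(2373) + 8405·(-1264) = 1. Scale by 36: x₀ = 85428.
General solution x = x₀ + 8405t; reducing mod 8405 gives x = 1378 (and y = -734).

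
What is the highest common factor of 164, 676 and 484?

164 = 2² · 41; 676 = 2² · 13²; 484 = 2² · 11²
gcd takes min exponent of each prime: 2² = 4

4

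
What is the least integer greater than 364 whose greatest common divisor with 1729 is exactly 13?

Multiples of 13 above 364: 13·29, 13·30, … . Need the cofactor coprime to 1729/13 = 133.
Checking s = 29, 30, … the first with gcd(s, 133) = 1 is s = 29, giving 377.

377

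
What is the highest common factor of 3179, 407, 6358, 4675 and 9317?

gcd(3179, 407): 3179 = 7·407 + 330; 407 = 1·330 + 77; 330 = 4·77 + 22; 77 = 3·22 + 11; 22 = 2·11 + 0 → 11
gcd(11, 6358): 6358 = 578·11 + 0 → 11
gcd(11, 4675): 4675 = 425·11 + 0 → 11
gcd(11, 9317): 9317 = 847·11 + 0 → 11

11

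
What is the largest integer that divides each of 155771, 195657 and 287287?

539

gcd(155771, 195657): 195657 = 1·155771 + 39886; 155771 = 3·39886 + 36113; 39886 = 1·36113 + 3773; 36113 = 9·3773 + 2156; 3773 = 1·2156 + 1617; 2156 = 1·1617 + 539; 1617 = 3·539 + 0 → 539
gcd(539, 287287): 287287 = 533·539 + 0 → 539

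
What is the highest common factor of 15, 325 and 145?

5

gcd(15, 325): 325 = 21·15 + 10; 15 = 1·10 + 5; 10 = 2·5 + 0 → 5
gcd(5, 145): 145 = 29·5 + 0 → 5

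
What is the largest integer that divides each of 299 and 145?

Euclid: 299 = 2·145 + 9; 145 = 16·9 + 1; 9 = 9·1 + 0. Last nonzero remainder: 1.

1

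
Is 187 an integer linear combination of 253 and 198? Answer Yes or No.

gcd(253, 198): 253 = 1·198 + 55; 198 = 3·55 + 33; 55 = 1·33 + 22; 33 = 1·22 + 11; 22 = 2·11 + 0 → 11
11 divides 187, so a solution exists.

Yes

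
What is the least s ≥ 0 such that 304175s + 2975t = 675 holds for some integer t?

Euclid: 304175 = 102·2975 + 725; 2975 = 4·725 + 75; 725 = 9·75 + 50; 75 = 1·50 + 25; 50 = 2·25 + 0 → gcd = 25; 675 = 25·27.
Back-substitution yields 304175·(-41) + 2975·(4192) = 25, so one solution is s = -41·27 = -1107, t = 4192·27 = 113184.
Solutions in s differ by 2975/25 = 119; the one in [0, 119) is -1107 mod 119 = 83.

83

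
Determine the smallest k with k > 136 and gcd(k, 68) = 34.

170

68 = 34·2. Any k with gcd(k, 68) = 34 is a multiple of 34, say 34s, with s coprime to 2.
Need s > 136/34, so s ≥ 5. First s ≥ 5 with gcd(s, 2) = 1 is s = 5. Thus k = 34·5 = 170.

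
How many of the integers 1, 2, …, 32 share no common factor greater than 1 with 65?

Prime factors of 65: 5, 13. Count integers ≤ 32 divisible by none of them.
By inclusion–exclusion: 32 − ⌊32/5⌋ − ⌊32/13⌋ + ⌊32/65⌋ = 24.

24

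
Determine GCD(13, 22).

Euclid: 22 = 1·13 + 9; 13 = 1·9 + 4; 9 = 2·4 + 1; 4 = 4·1 + 0. Last nonzero remainder: 1.

1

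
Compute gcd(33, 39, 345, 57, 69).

3

gcd(33, 39): 39 = 1·33 + 6; 33 = 5·6 + 3; 6 = 2·3 + 0 → 3
gcd(3, 345): 345 = 115·3 + 0 → 3
gcd(3, 57): 57 = 19·3 + 0 → 3
gcd(3, 69): 69 = 23·3 + 0 → 3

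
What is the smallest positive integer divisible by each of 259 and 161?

gcd first: 259 = 1·161 + 98; 161 = 1·98 + 63; 98 = 1·63 + 35; 63 = 1·35 + 28; 35 = 1·28 + 7; 28 = 4·7 + 0 → gcd = 7
lcm = 259·161/gcd = 41699/7 = 5957

5957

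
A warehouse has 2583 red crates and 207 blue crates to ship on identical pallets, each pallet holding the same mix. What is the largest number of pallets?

9

Euclid: 2583 = 12·207 + 99; 207 = 2·99 + 9; 99 = 11·9 + 0. Last nonzero remainder: 9.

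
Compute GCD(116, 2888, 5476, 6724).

116 = 2² · 29; 2888 = 2³ · 19²; 5476 = 2² · 37²; 6724 = 2² · 41²
gcd takes min exponent of each prime: 2² = 4

4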